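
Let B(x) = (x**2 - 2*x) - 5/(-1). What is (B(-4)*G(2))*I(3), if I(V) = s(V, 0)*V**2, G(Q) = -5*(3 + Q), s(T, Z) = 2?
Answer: -13050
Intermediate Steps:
B(x) = 5 + x**2 - 2*x (B(x) = (x**2 - 2*x) - 5*(-1) = (x**2 - 2*x) + 5 = 5 + x**2 - 2*x)
G(Q) = -15 - 5*Q
I(V) = 2*V**2
(B(-4)*G(2))*I(3) = ((5 + (-4)**2 - 2*(-4))*(-15 - 5*2))*(2*3**2) = ((5 + 16 + 8)*(-15 - 10))*(2*9) = (29*(-25))*18 = -725*18 = -13050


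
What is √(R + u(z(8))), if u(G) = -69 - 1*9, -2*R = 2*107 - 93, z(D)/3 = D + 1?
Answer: I*√554/2 ≈ 11.769*I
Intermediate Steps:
z(D) = 3 + 3*D (z(D) = 3*(D + 1) = 3*(1 + D) = 3 + 3*D)
R = -121/2 (R = -(2*107 - 93)/2 = -(214 - 93)/2 = -½*121 = -121/2 ≈ -60.500)
u(G) = -78 (u(G) = -69 - 9 = -78)
√(R + u(z(8))) = √(-121/2 - 78) = √(-277/2) = I*√554/2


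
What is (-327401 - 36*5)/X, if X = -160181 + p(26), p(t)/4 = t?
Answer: 327581/160077 ≈ 2.0464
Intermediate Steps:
p(t) = 4*t
X = -160077 (X = -160181 + 4*26 = -160181 + 104 = -160077)
(-327401 - 36*5)/X = (-327401 - 36*5)/(-160077) = (-327401 - 1*180)*(-1/160077) = (-327401 - 180)*(-1/160077) = -327581*(-1/160077) = 327581/160077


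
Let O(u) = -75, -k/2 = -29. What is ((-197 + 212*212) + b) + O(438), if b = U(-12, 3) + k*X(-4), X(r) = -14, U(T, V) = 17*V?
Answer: 43911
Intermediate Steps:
k = 58 (k = -2*(-29) = 58)
b = -761 (b = 17*3 + 58*(-14) = 51 - 812 = -761)
((-197 + 212*212) + b) + O(438) = ((-197 + 212*212) - 761) - 75 = ((-197 + 44944) - 761) - 75 = (44747 - 761) - 75 = 43986 - 75 = 43911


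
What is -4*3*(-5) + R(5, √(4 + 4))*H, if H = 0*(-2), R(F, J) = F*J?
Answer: 60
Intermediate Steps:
H = 0
-4*3*(-5) + R(5, √(4 + 4))*H = -4*3*(-5) + (5*√(4 + 4))*0 = -12*(-5) + (5*√8)*0 = 60 + (5*(2*√2))*0 = 60 + (10*√2)*0 = 60 + 0 = 60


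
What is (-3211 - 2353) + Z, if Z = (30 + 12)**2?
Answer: -3800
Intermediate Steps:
Z = 1764 (Z = 42**2 = 1764)
(-3211 - 2353) + Z = (-3211 - 2353) + 1764 = -5564 + 1764 = -3800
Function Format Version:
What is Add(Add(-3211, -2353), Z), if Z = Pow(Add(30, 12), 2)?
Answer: -3800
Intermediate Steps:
Z = 1764 (Z = Pow(42, 2) = 1764)
Add(Add(-3211, -2353), Z) = Add(Add(-3211, -2353), 1764) = Add(-5564, 1764) = -3800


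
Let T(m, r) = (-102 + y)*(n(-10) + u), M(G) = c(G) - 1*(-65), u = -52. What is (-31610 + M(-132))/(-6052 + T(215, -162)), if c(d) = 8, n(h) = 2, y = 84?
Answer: 31537/5152 ≈ 6.1213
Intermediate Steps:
M(G) = 73 (M(G) = 8 - 1*(-65) = 8 + 65 = 73)
T(m, r) = 900 (T(m, r) = (-102 + 84)*(2 - 52) = -18*(-50) = 900)
(-31610 + M(-132))/(-6052 + T(215, -162)) = (-31610 + 73)/(-6052 + 900) = -31537/(-5152) = -31537*(-1/5152) = 31537/5152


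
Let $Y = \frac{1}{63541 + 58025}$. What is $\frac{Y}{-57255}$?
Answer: $- \frac{1}{6960261330} \approx -1.4367 \cdot 10^{-10}$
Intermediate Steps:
$Y = \frac{1}{121566} \approx 8.226 \cdot 10^{-6}$
$\frac{Y}{-57255} = \frac{1}{121566 \left(-57255\right)} = \frac{1}{121566} \left(- \frac{1}{57255}\right) = - \frac{1}{6960261330}$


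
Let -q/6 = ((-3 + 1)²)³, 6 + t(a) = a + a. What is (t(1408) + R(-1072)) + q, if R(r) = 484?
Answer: 2910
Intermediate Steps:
t(a) = -6 + 2*a (t(a) = -6 + (a + a) = -6 + 2*a)
q = -384 (q = -6*(-3 + 1)⁶ = -6*((-2)²)³ = -6*4³ = -6*64 = -384)
(t(1408) + R(-1072)) + q = ((-6 + 2*1408) + 484) - 384 = ((-6 + 2816) + 484) - 384 = (2810 + 484) - 384 = 3294 - 384 = 2910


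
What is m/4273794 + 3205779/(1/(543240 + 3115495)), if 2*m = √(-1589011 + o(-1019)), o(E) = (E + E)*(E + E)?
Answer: 11729095829565 + √284937/2849196 ≈ 1.1729e+13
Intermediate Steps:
o(E) = 4*E² (o(E) = (2*E)*(2*E) = 4*E²)
m = 3*√284937/2 (m = √(-1589011 + 4*(-1019)²)/2 = √(-1589011 + 4*1038361)/2 = √(-1589011 + 4153444)/2 = √2564433/2 = (3*√284937)/2 = 3*√284937/2 ≈ 800.69)
m/4273794 + 3205779/(1/(543240 + 3115495)) = (3*√284937/2)/4273794 + 3205779/(1/(543240 + 3115495)) = (3*√284937/2)*(1/4273794) + 3205779/(1/3658735) = √284937/2849196 + 3205779/(1/3658735) = √284937/2849196 + 3205779*3658735 = √284937/2849196 + 11729095829565 = 11729095829565 + √284937/2849196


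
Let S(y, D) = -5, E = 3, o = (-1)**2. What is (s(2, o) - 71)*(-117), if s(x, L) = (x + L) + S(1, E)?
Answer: 8541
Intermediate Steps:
o = 1
s(x, L) = -5 + L + x (s(x, L) = (x + L) - 5 = (L + x) - 5 = -5 + L + x)
(s(2, o) - 71)*(-117) = ((-5 + 1 + 2) - 71)*(-117) = (-2 - 71)*(-117) = -73*(-117) = 8541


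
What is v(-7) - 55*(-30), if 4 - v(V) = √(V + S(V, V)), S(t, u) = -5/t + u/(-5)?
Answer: 1654 - 3*I*√665/35 ≈ 1654.0 - 2.2104*I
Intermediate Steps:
S(t, u) = -5/t - u/5 (S(t, u) = -5/t + u*(-⅕) = -5/t - u/5)
v(V) = 4 - √(-5/V + 4*V/5) (v(V) = 4 - √(V + (-5/V - V/5)) = 4 - √(-5/V + 4*V/5))
v(-7) - 55*(-30) = (4 - √(-125/(-7) + 20*(-7))/5) - 55*(-30) = (4 - √(-125*(-⅐) - 140)/5) + 1650 = (4 - √(125/7 - 140)/5) + 1650 = (4 - 3*I*√665/35) + 1650 = 1654 - 3*I*√665/35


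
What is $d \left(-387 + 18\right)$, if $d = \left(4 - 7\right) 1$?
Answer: $1107$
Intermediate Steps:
$d = -3$ ($d = \left(-3\right) 1 = -3$)
$d \left(-387 + 18\right) = - 3 \left(-387 + 18\right) = \left(-3\right) \left(-369\right) = 1107$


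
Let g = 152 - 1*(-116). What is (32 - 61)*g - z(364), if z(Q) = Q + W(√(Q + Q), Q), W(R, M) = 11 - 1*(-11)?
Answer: -8158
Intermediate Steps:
W(R, M) = 22 (W(R, M) = 11 + 11 = 22)
g = 268 (g = 152 + 116 = 268)
z(Q) = 22 + Q (z(Q) = Q + 22 = 22 + Q)
(32 - 61)*g - z(364) = (32 - 61)*268 - (22 + 364) = -29*268 - 1*386 = -7772 - 386 = -8158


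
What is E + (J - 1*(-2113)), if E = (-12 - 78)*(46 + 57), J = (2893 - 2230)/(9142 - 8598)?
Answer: -228985/32 ≈ -7155.8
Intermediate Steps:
J = 39/32 (J = 663/544 = 663*(1/544) = 39/32 ≈ 1.2188)
E = -9270 (E = -90*103 = -9270)
E + (J - 1*(-2113)) = -9270 + (39/32 - 1*(-2113)) = -9270 + (39/32 + 2113) = -9270 + 67655/32 = -228985/32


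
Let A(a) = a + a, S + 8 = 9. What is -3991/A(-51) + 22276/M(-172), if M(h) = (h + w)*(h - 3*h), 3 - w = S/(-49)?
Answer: 469012903/12105360 ≈ 38.744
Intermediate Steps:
S = 1 (S = -8 + 9 = 1)
w = 148/49 (w = 3 - 1/(-49) = 3 - (-1)/49 = 3 - 1*(-1/49) = 3 + 1/49 = 148/49 ≈ 3.0204)
M(h) = -2*h*(148/49 + h) (M(h) = (h + 148/49)*(h - 3*h) = (148/49 + h)*(-2*h) = -2*h*(148/49 + h))
A(a) = 2*a
-3991/A(-51) + 22276/M(-172) = -3991/(2*(-51)) + 22276/((-2/49*(-172)*(148 + 49*(-172)))) = -3991/(-102) + 22276/((-2/49*(-172)*(148 - 8428))) = -3991*(-1/102) + 22276/((-2/49*(-172)*(-8280))) = 3991/102 + 22276/(-2848320/49) = 3991/102 + 22276*(-49/2848320) = 3991/102 - 272881/712080 = 469012903/12105360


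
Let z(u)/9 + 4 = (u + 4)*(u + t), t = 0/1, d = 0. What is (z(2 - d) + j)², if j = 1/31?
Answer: 4986289/961 ≈ 5188.6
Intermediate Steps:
j = 1/31 ≈ 0.032258
t = 0 (t = 0*1 = 0)
z(u) = -36 + 9*u*(4 + u) (z(u) = -36 + 9*((u + 4)*(u + 0)) = -36 + 9*((4 + u)*u) = -36 + 9*(u*(4 + u)) = -36 + 9*u*(4 + u))
(z(2 - d) + j)² = ((-36 + 9*(2 - 1*0)² + 36*(2 - 1*0)) + 1/31)² = ((-36 + 9*(2 + 0)² + 36*(2 + 0)) + 1/31)² = ((-36 + 9*2² + 36*2) + 1/31)² = ((-36 + 9*4 + 72) + 1/31)² = ((-36 + 36 + 72) + 1/31)² = (72 + 1/31)² = (2233/31)² = 4986289/961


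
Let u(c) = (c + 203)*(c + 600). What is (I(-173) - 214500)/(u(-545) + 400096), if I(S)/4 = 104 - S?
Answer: -106696/190643 ≈ -0.55966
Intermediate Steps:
u(c) = (203 + c)*(600 + c)
I(S) = 416 - 4*S (I(S) = 4*(104 - S) = 416 - 4*S)
(I(-173) - 214500)/(u(-545) + 400096) = ((416 - 4*(-173)) - 214500)/((121800 + (-545)**2 + 803*(-545)) + 400096) = ((416 + 692) - 214500)/((121800 + 297025 - 437635) + 400096) = (1108 - 214500)/(-18810 + 400096) = -213392/381286 = -213392*1/381286 = -106696/190643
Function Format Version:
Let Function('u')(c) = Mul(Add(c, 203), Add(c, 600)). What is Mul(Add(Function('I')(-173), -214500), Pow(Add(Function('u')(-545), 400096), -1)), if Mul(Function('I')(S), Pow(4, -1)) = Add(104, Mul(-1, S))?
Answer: Rational(-106696, 190643) ≈ -0.55966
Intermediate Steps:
Function('u')(c) = Mul(Add(203, c), Add(600, c))
Function('I')(S) = Add(416, Mul(-4, S)) (Function('I')(S) = Mul(4, Add(104, Mul(-1, S))) = Add(416, Mul(-4, S)))
Mul(Add(Function('I')(-173), -214500), Pow(Add(Function('u')(-545), 400096), -1)) = Mul(Add(Add(416, Mul(-4, -173)), -214500), Pow(Add(Add(121800, Pow(-545, 2), Mul(803, -545)), 400096), -1)) = Mul(Add(Add(416, 692), -214500), Pow(Add(Add(121800, 297025, -437635), 400096), -1)) = Mul(Add(1108, -214500), Pow(Add(-18810, 400096), -1)) = Mul(-213392, Pow(381286, -1)) = Mul(-213392, Rational(1, 381286)) = Rational(-106696, 190643)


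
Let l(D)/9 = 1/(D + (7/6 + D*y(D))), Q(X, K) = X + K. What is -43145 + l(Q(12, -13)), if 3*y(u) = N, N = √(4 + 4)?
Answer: -1337549/31 - 216*√2/31 ≈ -43157.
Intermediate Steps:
Q(X, K) = K + X
N = 2*√2 (N = √8 = 2*√2 ≈ 2.8284)
y(u) = 2*√2/3 (y(u) = (2*√2)/3 = 2*√2/3)
l(D) = 9/(7/6 + D + 2*D*√2/3) (l(D) = 9/(D + (7/6 + D*(2*√2/3))) = 9/(D + (7*(⅙) + 2*D*√2/3)) = 9/(D + (7/6 + 2*D*√2/3)) = 9/(7/6 + D + 2*D*√2/3))
-43145 + l(Q(12, -13)) = -43145 + 54/(7 + 6*(-13 + 12) + 4*(-13 + 12)*√2) = -43145 + 54/(7 + 6*(-1) + 4*(-1)*√2) = -43145 + 54/(7 - 6 - 4*√2) = -43145 + 54/(1 - 4*√2)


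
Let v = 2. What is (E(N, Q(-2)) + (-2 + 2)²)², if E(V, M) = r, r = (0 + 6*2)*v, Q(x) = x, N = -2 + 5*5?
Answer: 576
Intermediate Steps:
N = 23 (N = -2 + 25 = 23)
r = 24 (r = (0 + 6*2)*2 = (0 + 12)*2 = 12*2 = 24)
E(V, M) = 24
(E(N, Q(-2)) + (-2 + 2)²)² = (24 + (-2 + 2)²)² = (24 + 0²)² = (24 + 0)² = 24² = 576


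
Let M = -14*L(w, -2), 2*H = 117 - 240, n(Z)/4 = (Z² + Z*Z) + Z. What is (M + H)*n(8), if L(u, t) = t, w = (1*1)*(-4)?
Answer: -18224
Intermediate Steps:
n(Z) = 4*Z + 8*Z² (n(Z) = 4*((Z² + Z*Z) + Z) = 4*((Z² + Z²) + Z) = 4*(2*Z² + Z) = 4*(Z + 2*Z²) = 4*Z + 8*Z²)
w = -4 (w = 1*(-4) = -4)
H = -123/2 (H = (117 - 240)/2 = (½)*(-123) = -123/2 ≈ -61.500)
M = 28 (M = -14*(-2) = 28)
(M + H)*n(8) = (28 - 123/2)*(4*8*(1 + 2*8)) = -134*8*(1 + 16) = -134*8*17 = -67/2*544 = -18224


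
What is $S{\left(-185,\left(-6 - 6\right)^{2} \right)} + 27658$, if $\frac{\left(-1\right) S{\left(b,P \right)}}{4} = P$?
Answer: $27082$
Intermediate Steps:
$S{\left(b,P \right)} = - 4 P$
$S{\left(-185,\left(-6 - 6\right)^{2} \right)} + 27658 = - 4 \left(-6 - 6\right)^{2} + 27658 = - 4 \left(-12\right)^{2} + 27658 = \left(-4\right) 144 + 27658 = -576 + 27658 = 27082$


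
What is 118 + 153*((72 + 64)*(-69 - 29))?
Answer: -2039066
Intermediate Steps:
118 + 153*((72 + 64)*(-69 - 29)) = 118 + 153*(136*(-98)) = 118 + 153*(-13328) = 118 - 2039184 = -2039066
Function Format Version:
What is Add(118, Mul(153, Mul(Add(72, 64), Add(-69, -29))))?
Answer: -2039066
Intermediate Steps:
Add(118, Mul(153, Mul(Add(72, 64), Add(-69, -29)))) = Add(118, Mul(153, Mul(136, -98))) = Add(118, Mul(153, -13328)) = Add(118, -2039184) = -2039066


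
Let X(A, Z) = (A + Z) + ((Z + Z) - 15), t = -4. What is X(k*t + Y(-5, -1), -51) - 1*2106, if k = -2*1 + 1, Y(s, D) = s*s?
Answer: -2245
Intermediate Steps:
Y(s, D) = s**2
k = -1 (k = -2 + 1 = -1)
X(A, Z) = -15 + A + 3*Z (X(A, Z) = (A + Z) + (2*Z - 15) = (A + Z) + (-15 + 2*Z) = -15 + A + 3*Z)
X(k*t + Y(-5, -1), -51) - 1*2106 = (-15 + (-1*(-4) + (-5)**2) + 3*(-51)) - 1*2106 = (-15 + (4 + 25) - 153) - 2106 = (-15 + 29 - 153) - 2106 = -139 - 2106 = -2245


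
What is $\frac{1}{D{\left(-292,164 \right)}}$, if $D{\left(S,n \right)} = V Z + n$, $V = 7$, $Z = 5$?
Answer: $\frac{1}{199} \approx 0.0050251$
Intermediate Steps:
$D{\left(S,n \right)} = 35 + n$ ($D{\left(S,n \right)} = 7 \cdot 5 + n = 35 + n$)
$\frac{1}{D{\left(-292,164 \right)}} = \frac{1}{35 + 164} = \frac{1}{199}$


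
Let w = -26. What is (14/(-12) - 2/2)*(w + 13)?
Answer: 169/6 ≈ 28.167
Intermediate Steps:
(14/(-12) - 2/2)*(w + 13) = (14/(-12) - 2/2)*(-26 + 13) = (14*(-1/12) - 2*½)*(-13) = (-7/6 - 1)*(-13) = -13/6*(-13) = 169/6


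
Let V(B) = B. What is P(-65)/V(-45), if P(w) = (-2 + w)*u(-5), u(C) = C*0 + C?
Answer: -67/9 ≈ -7.4444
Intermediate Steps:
u(C) = C (u(C) = 0 + C = C)
P(w) = 10 - 5*w (P(w) = (-2 + w)*(-5) = 10 - 5*w)
P(-65)/V(-45) = (10 - 5*(-65))/(-45) = (10 + 325)*(-1/45) = 335*(-1/45) = -67/9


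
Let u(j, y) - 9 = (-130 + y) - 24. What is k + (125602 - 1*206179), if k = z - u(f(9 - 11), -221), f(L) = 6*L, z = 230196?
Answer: 149985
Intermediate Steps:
u(j, y) = -145 + y (u(j, y) = 9 + ((-130 + y) - 24) = 9 + (-154 + y) = -145 + y)
k = 230562 (k = 230196 - (-145 - 221) = 230196 - 1*(-366) = 230196 + 366 = 230562)
k + (125602 - 1*206179) = 230562 + (125602 - 1*206179) = 230562 + (125602 - 206179) = 230562 - 80577 = 149985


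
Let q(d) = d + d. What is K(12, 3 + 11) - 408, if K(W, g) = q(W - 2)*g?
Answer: -128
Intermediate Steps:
q(d) = 2*d
K(W, g) = g*(-4 + 2*W) (K(W, g) = (2*(W - 2))*g = (2*(-2 + W))*g = (-4 + 2*W)*g = g*(-4 + 2*W))
K(12, 3 + 11) - 408 = 2*(3 + 11)*(-2 + 12) - 408 = 2*14*10 - 408 = 280 - 408 = -128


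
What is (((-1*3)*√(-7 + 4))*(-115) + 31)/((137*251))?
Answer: 31/34387 + 345*I*√3/34387 ≈ 0.0009015 + 0.017377*I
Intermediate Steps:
(((-1*3)*√(-7 + 4))*(-115) + 31)/((137*251)) = (-3*I*√3*(-115) + 31)/34387 = (-3*I*√3*(-115) + 31)*(1/34387) = (345*I*√3 + 31)*(1/34387) = (31 + 345*I*√3)*(1/34387) = 31/34387 + 345*I*√3/34387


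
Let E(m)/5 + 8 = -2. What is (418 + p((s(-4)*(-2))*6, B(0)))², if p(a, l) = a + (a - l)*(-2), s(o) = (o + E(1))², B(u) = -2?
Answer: 1253584836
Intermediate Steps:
E(m) = -50 (E(m) = -40 + 5*(-2) = -40 - 10 = -50)
s(o) = (-50 + o)² (s(o) = (o - 50)² = (-50 + o)²)
p(a, l) = -a + 2*l (p(a, l) = a + (-2*a + 2*l) = -a + 2*l)
(418 + p((s(-4)*(-2))*6, B(0)))² = (418 + (-(-50 - 4)²*(-2)*6 + 2*(-2)))² = (418 + (-(-54)²*(-2)*6 - 4))² = (418 + (-2916*(-2)*6 - 4))² = (418 + (-(-5832)*6 - 4))² = (418 + (-1*(-34992) - 4))² = (418 + (34992 - 4))² = (418 + 34988)² = 35406² = 1253584836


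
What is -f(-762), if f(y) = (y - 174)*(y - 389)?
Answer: -1077336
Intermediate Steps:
f(y) = (-389 + y)*(-174 + y) (f(y) = (-174 + y)*(-389 + y) = (-389 + y)*(-174 + y))
-f(-762) = -(67686 + (-762)² - 563*(-762)) = -(67686 + 580644 + 429006) = -1*1077336 = -1077336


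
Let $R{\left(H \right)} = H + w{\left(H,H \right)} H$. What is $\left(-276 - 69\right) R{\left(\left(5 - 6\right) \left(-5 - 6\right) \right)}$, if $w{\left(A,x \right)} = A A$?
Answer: $-462990$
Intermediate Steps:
$w{\left(A,x \right)} = A^{2}$
$R{\left(H \right)} = H + H^{3}$ ($R{\left(H \right)} = H + H^{2} H = H + H^{3}$)
$\left(-276 - 69\right) R{\left(\left(5 - 6\right) \left(-5 - 6\right) \right)} = \left(-276 - 69\right) \left(\left(5 - 6\right) \left(-5 - 6\right) + \left(\left(5 - 6\right) \left(-5 - 6\right)\right)^{3}\right) = - 345 \left(\left(-1\right) \left(-11\right) + \left(\left(-1\right) \left(-11\right)\right)^{3}\right) = - 345 \left(11 + 11^{3}\right) = - 345 \left(11 + 1331\right) = \left(-345\right) 1342 = -462990$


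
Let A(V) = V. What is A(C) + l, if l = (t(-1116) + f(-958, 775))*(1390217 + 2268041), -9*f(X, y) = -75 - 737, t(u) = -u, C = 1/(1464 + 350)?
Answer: 72041284610281/16326 ≈ 4.4127e+9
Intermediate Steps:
C = 1/1814 ≈ 0.00055127
f(X, y) = 812/9 (f(X, y) = -(-75 - 737)/9 = -⅑*(-812) = 812/9)
l = 39714048848/9 (l = (-1*(-1116) + 812/9)*(1390217 + 2268041) = (1116 + 812/9)*3658258 = (10856/9)*3658258 = 39714048848/9 ≈ 4.4127e+9)
A(C) + l = 1/1814 + 39714048848/9 = 72041284610281/16326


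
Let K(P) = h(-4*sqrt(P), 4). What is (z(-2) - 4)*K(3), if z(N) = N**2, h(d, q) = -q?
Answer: 0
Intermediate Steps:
K(P) = -4 (K(P) = -1*4 = -4)
(z(-2) - 4)*K(3) = ((-2)**2 - 4)*(-4) = (4 - 4)*(-4) = 0*(-4) = 0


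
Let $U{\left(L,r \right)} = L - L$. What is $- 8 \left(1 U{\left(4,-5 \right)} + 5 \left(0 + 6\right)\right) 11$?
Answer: $-2640$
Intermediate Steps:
$U{\left(L,r \right)} = 0$
$- 8 \left(1 U{\left(4,-5 \right)} + 5 \left(0 + 6\right)\right) 11 = - 8 \left(1 \cdot 0 + 5 \left(0 + 6\right)\right) 11 = - 8 \left(0 + 5 \cdot 6\right) 11 = - 8 \left(0 + 30\right) 11 = \left(-8\right) 30 \cdot 11 = \left(-240\right) 11 = -2640$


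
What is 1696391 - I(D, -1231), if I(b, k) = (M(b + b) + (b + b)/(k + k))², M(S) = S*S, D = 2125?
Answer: -494392348559781628474/1515361 ≈ -3.2625e+14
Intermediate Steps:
M(S) = S²
I(b, k) = (4*b² + b/k)² (I(b, k) = ((b + b)² + (b + b)/(k + k))² = ((2*b)² + (2*b)/((2*k)))² = (4*b² + (2*b)*(1/(2*k)))² = (4*b² + b/k)²)
1696391 - I(D, -1231) = 1696391 - 2125²*(1 + 4*2125*(-1231))²/(-1231)² = 1696391 - 4515625*(1 - 10463500)²/1515361 = 1696391 - 4515625*(-10463499)²/1515361 = 1696391 - 4515625*109484811323001/1515361 = 1696391 - 1*494392351130426390625/1515361 = 1696391 - 494392351130426390625/1515361 = -494392348559781628474/1515361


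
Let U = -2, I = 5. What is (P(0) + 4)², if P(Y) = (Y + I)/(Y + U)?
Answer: 9/4 ≈ 2.2500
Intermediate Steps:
P(Y) = (5 + Y)/(-2 + Y) (P(Y) = (Y + 5)/(Y - 2) = (5 + Y)/(-2 + Y))
(P(0) + 4)² = ((5 + 0)/(-2 + 0) + 4)² = (5/(-2) + 4)² = (-½*5 + 4)² = (-5/2 + 4)² = (3/2)² = 9/4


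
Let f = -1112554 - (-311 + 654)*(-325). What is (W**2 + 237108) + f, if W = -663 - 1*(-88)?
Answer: -433346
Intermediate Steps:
W = -575 (W = -663 + 88 = -575)
f = -1001079 (f = -1112554 - 343*(-325) = -1112554 - 1*(-111475) = -1112554 + 111475 = -1001079)
(W**2 + 237108) + f = ((-575)**2 + 237108) - 1001079 = (330625 + 237108) - 1001079 = 567733 - 1001079 = -433346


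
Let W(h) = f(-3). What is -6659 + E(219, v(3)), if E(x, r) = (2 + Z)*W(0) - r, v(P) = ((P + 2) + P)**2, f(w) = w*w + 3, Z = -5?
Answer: -6759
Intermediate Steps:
f(w) = 3 + w**2 (f(w) = w**2 + 3 = 3 + w**2)
v(P) = (2 + 2*P)**2 (v(P) = ((2 + P) + P)**2 = (2 + 2*P)**2)
W(h) = 12 (W(h) = 3 + (-3)**2 = 3 + 9 = 12)
E(x, r) = -36 - r (E(x, r) = (2 - 5)*12 - r = -3*12 - r = -36 - r)
-6659 + E(219, v(3)) = -6659 + (-36 - 4*(1 + 3)**2) = -6659 + (-36 - 4*4**2) = -6659 + (-36 - 4*16) = -6659 + (-36 - 1*64) = -6659 + (-36 - 64) = -6659 - 100 = -6759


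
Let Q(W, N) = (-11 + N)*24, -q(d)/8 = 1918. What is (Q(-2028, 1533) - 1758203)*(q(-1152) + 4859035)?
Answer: -8339261702425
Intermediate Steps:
q(d) = -15344 (q(d) = -8*1918 = -15344)
Q(W, N) = -264 + 24*N
(Q(-2028, 1533) - 1758203)*(q(-1152) + 4859035) = ((-264 + 24*1533) - 1758203)*(-15344 + 4859035) = ((-264 + 36792) - 1758203)*4843691 = (36528 - 1758203)*4843691 = -1721675*4843691 = -8339261702425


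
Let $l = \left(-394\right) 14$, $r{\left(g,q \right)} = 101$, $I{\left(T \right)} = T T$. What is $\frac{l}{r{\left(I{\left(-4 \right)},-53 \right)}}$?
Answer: $- \frac{5516}{101} \approx -54.614$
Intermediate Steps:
$I{\left(T \right)} = T^{2}$
$l = -5516$
$\frac{l}{r{\left(I{\left(-4 \right)},-53 \right)}} = - \frac{5516}{101}$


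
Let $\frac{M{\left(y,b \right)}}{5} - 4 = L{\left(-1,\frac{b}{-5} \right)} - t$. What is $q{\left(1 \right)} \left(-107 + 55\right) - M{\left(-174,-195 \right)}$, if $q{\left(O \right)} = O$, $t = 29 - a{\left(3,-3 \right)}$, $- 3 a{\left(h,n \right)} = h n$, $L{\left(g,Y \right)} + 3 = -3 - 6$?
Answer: $118$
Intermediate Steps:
$L{\left(g,Y \right)} = -12$ ($L{\left(g,Y \right)} = -3 - 9 = -12$)
$a{\left(h,n \right)} = - \frac{h n}{3}$
$t = 26$ ($t = 29 - \left(- \frac{1}{3}\right) 3 \left(-3\right) = 29 - 3 = 26$)
$M{\left(y,b \right)} = -170$ ($M{\left(y,b \right)} = 20 + 5 \left(-12 - 26\right) = 20 + 5 \left(-38\right) = 20 - 190 = -170$)
$q{\left(1 \right)} \left(-107 + 55\right) - M{\left(-174,-195 \right)} = 1 \left(-107 + 55\right) - -170 = 1 \left(-52\right) + 170 = -52 + 170 = 118$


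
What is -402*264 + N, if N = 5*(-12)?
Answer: -106188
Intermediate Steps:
N = -60
-402*264 + N = -402*264 - 60 = -106128 - 60 = -106188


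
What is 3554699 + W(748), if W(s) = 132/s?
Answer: 60429886/17 ≈ 3.5547e+6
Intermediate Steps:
3554699 + W(748) = 3554699 + 132/748 = 3554699 + 132*(1/748) = 3554699 + 3/17 = 60429886/17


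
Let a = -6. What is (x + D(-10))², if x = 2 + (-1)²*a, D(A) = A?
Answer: 196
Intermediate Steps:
x = -4 (x = 2 + (-1)²*(-6) = 2 + 1*(-6) = 2 - 6 = -4)
(x + D(-10))² = (-4 - 10)² = (-14)² = 196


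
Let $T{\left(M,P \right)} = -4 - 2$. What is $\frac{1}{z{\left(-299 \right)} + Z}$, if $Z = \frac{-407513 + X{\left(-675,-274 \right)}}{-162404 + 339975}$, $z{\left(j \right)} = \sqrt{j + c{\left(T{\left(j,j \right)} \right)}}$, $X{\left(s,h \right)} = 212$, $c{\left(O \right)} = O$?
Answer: $- \frac{72324845871}{9782989417106} - \frac{31531460041 i \sqrt{305}}{9782989417106} \approx -0.0073929 - 0.056289 i$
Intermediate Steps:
$T{\left(M,P \right)} = -6$
$z{\left(j \right)} = \sqrt{-6 + j}$ ($z{\left(j \right)} = \sqrt{j - 6} = \sqrt{-6 + j}$)
$Z = - \frac{407301}{177571}$ ($Z = \frac{-407513 + 212}{-162404 + 339975} = - \frac{407301}{177571} \approx -2.2937$)
$\frac{1}{z{\left(-299 \right)} + Z} = \frac{1}{\sqrt{-6 - 299} - \frac{407301}{177571}} = \frac{1}{\sqrt{-305} - \frac{407301}{177571}} = \frac{1}{i \sqrt{305} - \frac{407301}{177571}} = \frac{1}{- \frac{407301}{177571} + i \sqrt{305}}$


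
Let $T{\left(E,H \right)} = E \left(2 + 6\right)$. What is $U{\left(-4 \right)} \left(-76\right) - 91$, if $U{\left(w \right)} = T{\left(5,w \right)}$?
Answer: $-3131$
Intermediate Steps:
$T{\left(E,H \right)} = 8 E$ ($T{\left(E,H \right)} = E 8 = 8 E$)
$U{\left(w \right)} = 40$ ($U{\left(w \right)} = 8 \cdot 5 = 40$)
$U{\left(-4 \right)} \left(-76\right) - 91 = 40 \left(-76\right) - 91 = -3040 - 91 = -3131$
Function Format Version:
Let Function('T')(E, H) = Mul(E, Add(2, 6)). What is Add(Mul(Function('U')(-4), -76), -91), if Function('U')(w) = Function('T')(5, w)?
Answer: -3131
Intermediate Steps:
Function('T')(E, H) = Mul(8, E) (Function('T')(E, H) = Mul(E, 8) = Mul(8, E))
Function('U')(w) = 40 (Function('U')(w) = Mul(8, 5) = 40)
Add(Mul(Function('U')(-4), -76), -91) = Add(Mul(40, -76), -91) = Add(-3040, -91) = -3131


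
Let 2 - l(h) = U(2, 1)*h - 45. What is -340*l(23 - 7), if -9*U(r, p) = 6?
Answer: -58820/3 ≈ -19607.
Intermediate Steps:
U(r, p) = -2/3 (U(r, p) = -1/9*6 = -2/3)
l(h) = 47 + 2*h/3 (l(h) = 2 - (-2*h/3 - 45) = 2 - (-45 - 2*h/3) = 2 + (45 + 2*h/3) = 47 + 2*h/3)
-340*l(23 - 7) = -340*(47 + 2*(23 - 7)/3) = -340*(47 + (2/3)*16) = -340*(47 + 32/3) = -340*173/3 = -58820/3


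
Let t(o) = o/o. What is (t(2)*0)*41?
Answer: 0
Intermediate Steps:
t(o) = 1
(t(2)*0)*41 = (1*0)*41 = 0*41 = 0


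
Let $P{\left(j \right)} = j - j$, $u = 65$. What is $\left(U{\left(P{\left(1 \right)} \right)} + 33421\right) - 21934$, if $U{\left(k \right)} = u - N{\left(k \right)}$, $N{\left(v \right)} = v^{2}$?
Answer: $11552$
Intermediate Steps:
$P{\left(j \right)} = 0$
$U{\left(k \right)} = 65 - k^{2}$
$\left(U{\left(P{\left(1 \right)} \right)} + 33421\right) - 21934 = \left(\left(65 - 0^{2}\right) + 33421\right) - 21934 = \left(\left(65 - 0\right) + 33421\right) - 21934 = \left(\left(65 + 0\right) + 33421\right) - 21934 = \left(65 + 33421\right) - 21934 = 33486 - 21934 = 11552$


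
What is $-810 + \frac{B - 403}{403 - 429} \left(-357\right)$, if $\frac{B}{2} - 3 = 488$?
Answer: $\frac{185643}{26} \approx 7140.1$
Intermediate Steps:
$B = 982$ ($B = 6 + 2 \cdot 488 = 6 + 976 = 982$)
$-810 + \frac{B - 403}{403 - 429} \left(-357\right) = -810 + \frac{982 - 403}{403 - 429} \left(-357\right) = -810 + \frac{579}{-26} \left(-357\right) = -810 + 579 \left(- \frac{1}{26}\right) \left(-357\right) = -810 - - \frac{206703}{26} = -810 + \frac{206703}{26} = \frac{185643}{26}$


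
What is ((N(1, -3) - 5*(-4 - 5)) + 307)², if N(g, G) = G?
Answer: 121801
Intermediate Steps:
((N(1, -3) - 5*(-4 - 5)) + 307)² = ((-3 - 5*(-4 - 5)) + 307)² = ((-3 - 5*(-9)) + 307)² = ((-3 + 45) + 307)² = (42 + 307)² = 349² = 121801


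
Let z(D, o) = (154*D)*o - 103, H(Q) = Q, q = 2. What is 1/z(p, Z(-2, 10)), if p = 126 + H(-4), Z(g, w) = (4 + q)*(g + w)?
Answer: 1/901721 ≈ 1.1090e-6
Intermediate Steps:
Z(g, w) = 6*g + 6*w (Z(g, w) = (4 + 2)*(g + w) = 6*(g + w) = 6*g + 6*w)
p = 122 (p = 126 - 4 = 122)
z(D, o) = -103 + 154*D*o (z(D, o) = 154*D*o - 103 = -103 + 154*D*o)
1/z(p, Z(-2, 10)) = 1/(-103 + 154*122*(6*(-2) + 6*10)) = 1/(-103 + 154*122*(-12 + 60)) = 1/(-103 + 154*122*48) = 1/(-103 + 901824) = 1/901721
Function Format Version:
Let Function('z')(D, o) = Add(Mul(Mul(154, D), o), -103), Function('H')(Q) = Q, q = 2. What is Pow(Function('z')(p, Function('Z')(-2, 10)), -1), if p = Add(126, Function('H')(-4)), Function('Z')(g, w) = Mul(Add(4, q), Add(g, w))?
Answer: Rational(1, 901721) ≈ 1.1090e-6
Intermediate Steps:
Function('Z')(g, w) = Add(Mul(6, g), Mul(6, w)) (Function('Z')(g, w) = Mul(Add(4, 2), Add(g, w)) = Mul(6, Add(g, w)) = Add(Mul(6, g), Mul(6, w)))
p = 122 (p = Add(126, -4) = 122)
Function('z')(D, o) = Add(-103, Mul(154, D, o)) (Function('z')(D, o) = Add(Mul(154, D, o), -103) = Add(-103, Mul(154, D, o)))
Pow(Function('z')(p, Function('Z')(-2, 10)), -1) = Pow(Add(-103, Mul(154, 122, Add(Mul(6, -2), Mul(6, 10)))), -1) = Pow(Add(-103, Mul(154, 122, Add(-12, 60))), -1) = Pow(Add(-103, Mul(154, 122, 48)), -1) = Pow(Add(-103, 901824), -1) = Pow(901721, -1) = Rational(1, 901721)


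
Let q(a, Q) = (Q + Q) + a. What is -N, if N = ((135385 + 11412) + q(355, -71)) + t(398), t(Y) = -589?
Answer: -146421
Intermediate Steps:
q(a, Q) = a + 2*Q (q(a, Q) = 2*Q + a = a + 2*Q)
N = 146421 (N = ((135385 + 11412) + (355 + 2*(-71))) - 589 = (146797 + (355 - 142)) - 589 = (146797 + 213) - 589 = 147010 - 589 = 146421)
-N = -1*146421 = -146421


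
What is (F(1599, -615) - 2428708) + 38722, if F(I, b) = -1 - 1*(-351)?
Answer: -2389636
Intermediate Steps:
F(I, b) = 350 (F(I, b) = -1 + 351 = 350)
(F(1599, -615) - 2428708) + 38722 = (350 - 2428708) + 38722 = -2428358 + 38722 = -2389636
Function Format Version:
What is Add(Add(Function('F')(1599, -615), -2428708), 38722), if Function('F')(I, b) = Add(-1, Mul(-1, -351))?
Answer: -2389636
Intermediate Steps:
Function('F')(I, b) = 350 (Function('F')(I, b) = Add(-1, 351) = 350)
Add(Add(Function('F')(1599, -615), -2428708), 38722) = Add(Add(350, -2428708), 38722) = Add(-2428358, 38722) = -2389636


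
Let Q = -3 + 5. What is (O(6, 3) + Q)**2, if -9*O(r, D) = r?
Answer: 16/9 ≈ 1.7778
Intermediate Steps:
O(r, D) = -r/9
Q = 2
(O(6, 3) + Q)**2 = (-1/9*6 + 2)**2 = (-2/3 + 2)**2 = (4/3)**2 = 16/9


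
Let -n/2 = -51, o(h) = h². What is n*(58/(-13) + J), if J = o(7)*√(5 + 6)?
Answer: -5916/13 + 4998*√11 ≈ 16121.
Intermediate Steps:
n = 102 (n = -2*(-51) = 102)
J = 49*√11 (J = 7²*√(5 + 6) = 49*√11 ≈ 162.51)
n*(58/(-13) + J) = 102*(58/(-13) + 49*√11) = 102*(58*(-1/13) + 49*√11) = 102*(-58/13 + 49*√11) = -5916/13 + 4998*√11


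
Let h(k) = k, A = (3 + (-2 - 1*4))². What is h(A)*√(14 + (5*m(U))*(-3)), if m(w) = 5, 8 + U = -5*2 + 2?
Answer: 9*I*√61 ≈ 70.292*I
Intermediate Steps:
U = -16 (U = -8 + (-5*2 + 2) = -8 + (-10 + 2) = -8 - 8 = -16)
A = 9 (A = (3 + (-2 - 4))² = (3 - 6)² = (-3)² = 9)
h(A)*√(14 + (5*m(U))*(-3)) = 9*√(14 + (5*5)*(-3)) = 9*√(14 + 25*(-3)) = 9*√(14 - 75) = 9*√(-61) = 9*(I*√61) = 9*I*√61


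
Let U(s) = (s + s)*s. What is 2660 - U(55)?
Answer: -3390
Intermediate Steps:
U(s) = 2*s² (U(s) = (2*s)*s = 2*s²)
2660 - U(55) = 2660 - 2*55² = 2660 - 2*3025 = 2660 - 1*6050 = 2660 - 6050 = -3390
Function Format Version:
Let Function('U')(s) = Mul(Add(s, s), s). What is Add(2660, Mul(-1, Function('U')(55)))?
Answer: -3390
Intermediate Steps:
Function('U')(s) = Mul(2, Pow(s, 2)) (Function('U')(s) = Mul(Mul(2, s), s) = Mul(2, Pow(s, 2)))
Add(2660, Mul(-1, Function('U')(55))) = Add(2660, Mul(-1, Mul(2, Pow(55, 2)))) = Add(2660, Mul(-1, Mul(2, 3025))) = Add(2660, Mul(-1, 6050)) = Add(2660, -6050) = -3390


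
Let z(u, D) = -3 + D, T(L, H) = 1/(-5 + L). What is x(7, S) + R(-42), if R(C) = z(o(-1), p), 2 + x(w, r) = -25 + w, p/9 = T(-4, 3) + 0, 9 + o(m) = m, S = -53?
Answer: -24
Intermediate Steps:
o(m) = -9 + m
p = -1 (p = 9*(1/(-5 - 4) + 0) = 9*(1/(-9) + 0) = 9*(-1/9 + 0) = 9*(-1/9) = -1)
x(w, r) = -27 + w (x(w, r) = -2 + (-25 + w) = -27 + w)
R(C) = -4 (R(C) = -3 - 1 = -4)
x(7, S) + R(-42) = (-27 + 7) - 4 = -20 - 4 = -24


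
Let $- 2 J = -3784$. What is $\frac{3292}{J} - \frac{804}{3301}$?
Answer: $\frac{2336431}{1561373} \approx 1.4964$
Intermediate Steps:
$J = 1892$ ($J = \left(- \frac{1}{2}\right) \left(-3784\right) = 1892$)
$\frac{3292}{J} - \frac{804}{3301} = \frac{3292}{1892} - \frac{804}{3301} = 3292 \cdot \frac{1}{1892} - \frac{804}{3301} = \frac{823}{473} - \frac{804}{3301} = \frac{2336431}{1561373}$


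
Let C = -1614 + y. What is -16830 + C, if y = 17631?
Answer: -813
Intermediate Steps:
C = 16017 (C = -1614 + 17631 = 16017)
-16830 + C = -16830 + 16017 = -813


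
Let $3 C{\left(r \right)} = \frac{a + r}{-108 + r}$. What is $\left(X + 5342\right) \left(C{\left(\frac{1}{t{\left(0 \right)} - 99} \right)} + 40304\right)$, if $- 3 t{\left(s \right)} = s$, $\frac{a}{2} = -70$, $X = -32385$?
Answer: $- \frac{34964594491711}{32079} \approx -1.09 \cdot 10^{9}$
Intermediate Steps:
$a = -140$ ($a = 2 \left(-70\right) = -140$)
$t{\left(s \right)} = - \frac{s}{3}$
$C{\left(r \right)} = \frac{-140 + r}{3 \left(-108 + r\right)}$ ($C{\left(r \right)} = \frac{\left(-140 + r\right) \frac{1}{-108 + r}}{3} = \frac{\frac{1}{-108 + r} \left(-140 + r\right)}{3} = \frac{-140 + r}{3 \left(-108 + r\right)}$)
$\left(X + 5342\right) \left(C{\left(\frac{1}{t{\left(0 \right)} - 99} \right)} + 40304\right) = \left(-32385 + 5342\right) \left(\frac{-140 + \frac{1}{\left(- \frac{1}{3}\right) 0 - 99}}{3 \left(-108 + \frac{1}{\left(- \frac{1}{3}\right) 0 - 99}\right)} + 40304\right) = - 27043 \left(\frac{-140 + \frac{1}{0 - 99}}{3 \left(-108 + \frac{1}{0 - 99}\right)} + 40304\right) = - 27043 \left(\frac{-140 + \frac{1}{-99}}{3 \left(-108 + \frac{1}{-99}\right)} + 40304\right) = - 27043 \left(\frac{-140 - \frac{1}{99}}{3 \left(-108 - \frac{1}{99}\right)} + 40304\right) = - 27043 \left(\frac{1}{3} \frac{1}{- \frac{10693}{99}} \left(- \frac{13861}{99}\right) + 40304\right) = - 27043 \left(\frac{1}{3} \left(- \frac{99}{10693}\right) \left(- \frac{13861}{99}\right) + 40304\right) = - 27043 \left(\frac{13861}{32079} + 40304\right) = \left(-27043\right) \frac{1292925877}{32079} = - \frac{34964594491711}{32079}$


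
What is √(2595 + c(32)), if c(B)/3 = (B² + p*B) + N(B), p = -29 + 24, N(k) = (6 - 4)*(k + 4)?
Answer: √5403 ≈ 73.505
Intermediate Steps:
N(k) = 8 + 2*k (N(k) = 2*(4 + k) = 8 + 2*k)
p = -5
c(B) = 24 - 9*B + 3*B² (c(B) = 3*((B² - 5*B) + (8 + 2*B)) = 3*(8 + B² - 3*B) = 24 - 9*B + 3*B²)
√(2595 + c(32)) = √(2595 + (24 - 9*32 + 3*32²)) = √(2595 + (24 - 288 + 3*1024)) = √(2595 + (24 - 288 + 3072)) = √(2595 + 2808) = √5403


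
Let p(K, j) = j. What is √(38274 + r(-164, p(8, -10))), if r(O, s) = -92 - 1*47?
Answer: √38135 ≈ 195.28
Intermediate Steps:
r(O, s) = -139 (r(O, s) = -92 - 47 = -139)
√(38274 + r(-164, p(8, -10))) = √(38274 - 139) = √38135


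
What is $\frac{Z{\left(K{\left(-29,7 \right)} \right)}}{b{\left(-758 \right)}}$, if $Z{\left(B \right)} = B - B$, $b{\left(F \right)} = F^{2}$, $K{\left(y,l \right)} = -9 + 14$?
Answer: $0$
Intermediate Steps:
$K{\left(y,l \right)} = 5$
$Z{\left(B \right)} = 0$
$\frac{Z{\left(K{\left(-29,7 \right)} \right)}}{b{\left(-758 \right)}} = \frac{0}{\left(-758\right)^{2}} = \frac{0}{574564} = 0 \cdot \frac{1}{574564} = 0$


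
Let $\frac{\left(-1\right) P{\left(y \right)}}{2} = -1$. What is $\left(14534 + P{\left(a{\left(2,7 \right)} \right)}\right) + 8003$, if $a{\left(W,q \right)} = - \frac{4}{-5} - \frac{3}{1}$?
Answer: $22539$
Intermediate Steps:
$a{\left(W,q \right)} = - \frac{11}{5}$ ($a{\left(W,q \right)} = \left(-4\right) \left(- \frac{1}{5}\right) - 3 = \frac{4}{5} - 3 = - \frac{11}{5}$)
$P{\left(y \right)} = 2$ ($P{\left(y \right)} = \left(-2\right) \left(-1\right) = 2$)
$\left(14534 + P{\left(a{\left(2,7 \right)} \right)}\right) + 8003 = \left(14534 + 2\right) + 8003 = 14536 + 8003 = 22539$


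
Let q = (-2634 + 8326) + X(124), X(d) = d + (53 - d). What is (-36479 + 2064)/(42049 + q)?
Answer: -34415/47794 ≈ -0.72007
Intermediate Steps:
X(d) = 53
q = 5745 (q = (-2634 + 8326) + 53 = 5692 + 53 = 5745)
(-36479 + 2064)/(42049 + q) = (-36479 + 2064)/(42049 + 5745) = -34415/47794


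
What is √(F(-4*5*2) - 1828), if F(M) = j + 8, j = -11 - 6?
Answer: I*√1837 ≈ 42.86*I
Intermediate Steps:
j = -17
F(M) = -9 (F(M) = -17 + 8 = -9)
√(F(-4*5*2) - 1828) = √(-9 - 1828) = √(-1837) = I*√1837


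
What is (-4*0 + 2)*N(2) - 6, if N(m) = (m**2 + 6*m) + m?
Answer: 30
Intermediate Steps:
N(m) = m**2 + 7*m
(-4*0 + 2)*N(2) - 6 = (-4*0 + 2)*(2*(7 + 2)) - 6 = (0 + 2)*(2*9) - 6 = 2*18 - 6 = 36 - 6 = 30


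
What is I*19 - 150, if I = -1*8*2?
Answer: -454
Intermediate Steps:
I = -16 (I = -8*2 = -16)
I*19 - 150 = -16*19 - 150 = -304 - 150 = -454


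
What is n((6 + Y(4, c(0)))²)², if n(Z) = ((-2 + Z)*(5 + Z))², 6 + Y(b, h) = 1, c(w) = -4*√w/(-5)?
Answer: 1296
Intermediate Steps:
c(w) = 4*√w/5 (c(w) = -4*√w*(-⅕) = 4*√w/5)
Y(b, h) = -5 (Y(b, h) = -6 + 1 = -5)
n(Z) = (-2 + Z)²*(5 + Z)²
n((6 + Y(4, c(0)))²)² = ((-2 + (6 - 5)²)²*(5 + (6 - 5)²)²)² = ((-2 + 1²)²*(5 + 1²)²)² = ((-2 + 1)²*(5 + 1)²)² = ((-1)²*6²)² = (1*36)² = 36² = 1296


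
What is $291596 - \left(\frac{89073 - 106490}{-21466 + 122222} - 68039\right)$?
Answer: $\frac{36235401477}{100756} \approx 3.5964 \cdot 10^{5}$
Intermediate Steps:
$291596 - \left(\frac{89073 - 106490}{-21466 + 122222} - 68039\right) = 291596 - \left(- \frac{17417}{100756} - 68039\right) = 291596 - - \frac{6855354901}{100756} = 291596 + \frac{6855354901}{100756} = \frac{36235401477}{100756}$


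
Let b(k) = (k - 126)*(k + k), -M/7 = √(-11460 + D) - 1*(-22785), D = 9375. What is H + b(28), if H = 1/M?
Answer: (-38416*√2085 + 875308561*I)/(7*(√2085 - 22785*I)) ≈ -5488.0 + 1.1176e-8*I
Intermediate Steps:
M = -159495 - 7*I*√2085 (M = -7*(√(-11460 + 9375) - 1*(-22785)) = -7*(√(-2085) + 22785) = -7*(I*√2085 + 22785) = -7*(22785 + I*√2085) = -159495 - 7*I*√2085 ≈ -1.595e+5 - 319.63*I)
b(k) = 2*k*(-126 + k) (b(k) = (-126 + k)*(2*k) = 2*k*(-126 + k))
H = 1/(-159495 - 7*I*√2085) ≈ -6.2698e-6 + 1.256e-8*I
H + b(28) = I/(7*(√2085 - 22785*I)) + 2*28*(-126 + 28) = I/(7*(√2085 - 22785*I)) + 2*28*(-98) = I/(7*(√2085 - 22785*I)) - 5488 = -5488 + I/(7*(√2085 - 22785*I))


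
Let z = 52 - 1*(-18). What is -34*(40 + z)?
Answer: -3740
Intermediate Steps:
z = 70 (z = 52 + 18 = 70)
-34*(40 + z) = -34*(40 + 70) = -34*110 = -3740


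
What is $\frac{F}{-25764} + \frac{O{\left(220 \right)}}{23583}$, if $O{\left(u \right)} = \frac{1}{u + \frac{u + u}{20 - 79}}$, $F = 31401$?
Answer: $- \frac{20364565699}{16708791330} \approx -1.2188$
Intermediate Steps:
$O{\left(u \right)} = \frac{59}{57 u}$ ($O{\left(u \right)} = \frac{1}{u + \frac{2 u}{-59}} = \frac{1}{u + 2 u \left(- \frac{1}{59}\right)} = \frac{1}{u - \frac{2 u}{59}} = \frac{1}{\frac{57}{59} u} = \frac{59}{57 u}$)
$\frac{F}{-25764} + \frac{O{\left(220 \right)}}{23583} = \frac{31401}{-25764} + \frac{\frac{59}{57} \cdot \frac{1}{220}}{23583} = 31401 \left(- \frac{1}{25764}\right) + \frac{59}{57} \cdot \frac{1}{220} \cdot \frac{1}{23583} = - \frac{10467}{8588} + \frac{59}{12540} \cdot \frac{1}{23583} = - \frac{10467}{8588} + \frac{59}{295730820} = - \frac{20364565699}{16708791330}$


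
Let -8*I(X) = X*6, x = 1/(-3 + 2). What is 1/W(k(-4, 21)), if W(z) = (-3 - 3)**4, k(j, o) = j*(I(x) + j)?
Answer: 1/1296 ≈ 0.00077160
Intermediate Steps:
x = -1 (x = 1/(-1) = -1)
I(X) = -3*X/4 (I(X) = -X*6/8 = -3*X/4)
k(j, o) = j*(3/4 + j) (k(j, o) = j*(-3/4*(-1) + j) = j*(3/4 + j))
W(z) = 1296 (W(z) = (-6)**4 = 1296)
1/W(k(-4, 21)) = 1/1296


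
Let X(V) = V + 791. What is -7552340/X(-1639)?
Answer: 1888085/212 ≈ 8906.1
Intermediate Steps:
X(V) = 791 + V
-7552340/X(-1639) = -7552340/(791 - 1639) = -7552340/(-848) = -7552340*(-1/848) = 1888085/212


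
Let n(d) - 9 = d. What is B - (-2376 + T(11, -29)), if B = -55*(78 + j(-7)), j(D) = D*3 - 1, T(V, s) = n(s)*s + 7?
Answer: -1291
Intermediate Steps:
n(d) = 9 + d
T(V, s) = 7 + s*(9 + s) (T(V, s) = (9 + s)*s + 7 = s*(9 + s) + 7 = 7 + s*(9 + s))
j(D) = -1 + 3*D (j(D) = 3*D - 1 = -1 + 3*D)
B = -3080 (B = -55*(78 + (-1 + 3*(-7))) = -55*(78 + (-1 - 21)) = -55*(78 - 22) = -55*56 = -3080)
B - (-2376 + T(11, -29)) = -3080 - (-2376 + (7 - 29*(9 - 29))) = -3080 - (-2376 + (7 - 29*(-20))) = -3080 - (-2376 + (7 + 580)) = -3080 - (-2376 + 587) = -3080 - 1*(-1789) = -3080 + 1789 = -1291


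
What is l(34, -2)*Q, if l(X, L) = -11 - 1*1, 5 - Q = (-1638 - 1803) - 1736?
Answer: -62184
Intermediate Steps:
Q = 5182 (Q = 5 - ((-1638 - 1803) - 1736) = 5 - (-3441 - 1736) = 5 - 1*(-5177) = 5 + 5177 = 5182)
l(X, L) = -12 (l(X, L) = -11 - 1 = -12)
l(34, -2)*Q = -12*5182 = -62184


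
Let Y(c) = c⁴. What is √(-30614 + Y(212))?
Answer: √2019932522 ≈ 44944.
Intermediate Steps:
√(-30614 + Y(212)) = √(-30614 + 212⁴) = √(-30614 + 2019963136) = √2019932522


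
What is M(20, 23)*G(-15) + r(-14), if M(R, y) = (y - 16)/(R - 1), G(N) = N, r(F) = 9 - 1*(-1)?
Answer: 85/19 ≈ 4.4737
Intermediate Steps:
r(F) = 10 (r(F) = 9 + 1 = 10)
M(R, y) = (-16 + y)/(-1 + R)
M(20, 23)*G(-15) + r(-14) = ((-16 + 23)/(-1 + 20))*(-15) + 10 = (7/19)*(-15) + 10 = -105/19 + 10 = 85/19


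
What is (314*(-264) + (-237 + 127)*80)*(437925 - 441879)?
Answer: 362565984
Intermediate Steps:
(314*(-264) + (-237 + 127)*80)*(437925 - 441879) = (-82896 - 110*80)*(-3954) = (-82896 - 8800)*(-3954) = -91696*(-3954) = 362565984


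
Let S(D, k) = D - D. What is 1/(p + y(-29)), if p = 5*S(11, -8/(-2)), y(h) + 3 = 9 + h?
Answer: -1/23 ≈ -0.043478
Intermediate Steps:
S(D, k) = 0
y(h) = 6 + h (y(h) = -3 + (9 + h) = 6 + h)
p = 0 (p = 5*0 = 0)
1/(p + y(-29)) = 1/(0 + (6 - 29)) = 1/(0 - 23) = 1/(-23) = -1/23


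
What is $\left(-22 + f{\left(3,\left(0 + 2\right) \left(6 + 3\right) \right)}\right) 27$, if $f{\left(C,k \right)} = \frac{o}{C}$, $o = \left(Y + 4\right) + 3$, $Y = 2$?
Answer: $-513$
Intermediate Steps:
$o = 9$ ($o = \left(2 + 4\right) + 3 = 6 + 3 = 9$)
$f{\left(C,k \right)} = \frac{9}{C}$
$\left(-22 + f{\left(3,\left(0 + 2\right) \left(6 + 3\right) \right)}\right) 27 = \left(-22 + \frac{9}{3}\right) 27 = \left(-22 + 9 \cdot \frac{1}{3}\right) 27 = \left(-22 + 3\right) 27 = \left(-19\right) 27 = -513$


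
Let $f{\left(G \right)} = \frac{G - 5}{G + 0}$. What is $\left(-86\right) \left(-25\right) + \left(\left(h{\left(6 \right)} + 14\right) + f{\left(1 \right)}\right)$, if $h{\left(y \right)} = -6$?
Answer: $2154$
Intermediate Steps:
$f{\left(G \right)} = \frac{-5 + G}{G}$
$\left(-86\right) \left(-25\right) + \left(\left(h{\left(6 \right)} + 14\right) + f{\left(1 \right)}\right) = \left(-86\right) \left(-25\right) + \left(\left(-6 + 14\right) + \frac{-5 + 1}{1}\right) = 2150 + \left(8 + 1 \left(-4\right)\right) = 2150 + \left(8 - 4\right) = 2150 + 4 = 2154$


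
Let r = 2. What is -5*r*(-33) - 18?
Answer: 312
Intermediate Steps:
-5*r*(-33) - 18 = -5*2*(-33) - 18 = -10*(-33) - 18 = 330 - 18 = 312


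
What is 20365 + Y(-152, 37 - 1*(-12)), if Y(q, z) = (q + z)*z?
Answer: 15318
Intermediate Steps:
Y(q, z) = z*(q + z)
20365 + Y(-152, 37 - 1*(-12)) = 20365 + (37 - 1*(-12))*(-152 + (37 - 1*(-12))) = 20365 + (37 + 12)*(-152 + (37 + 12)) = 20365 + 49*(-152 + 49) = 20365 + 49*(-103) = 20365 - 5047 = 15318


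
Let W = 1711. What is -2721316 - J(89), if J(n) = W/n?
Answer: -242198835/89 ≈ -2.7213e+6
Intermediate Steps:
J(n) = 1711/n
-2721316 - J(89) = -2721316 - 1711/89 = -242198835/89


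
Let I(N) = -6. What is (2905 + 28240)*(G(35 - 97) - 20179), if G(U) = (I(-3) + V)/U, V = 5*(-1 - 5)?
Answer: -19482162995/31 ≈ -6.2846e+8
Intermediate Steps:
V = -30 (V = 5*(-6) = -30)
G(U) = -36/U (G(U) = (-6 - 30)/U = -36/U)
(2905 + 28240)*(G(35 - 97) - 20179) = (2905 + 28240)*(-36/(35 - 97) - 20179) = 31145*(-36/(-62) - 20179) = 31145*(-36*(-1/62) - 20179) = 31145*(18/31 - 20179) = 31145*(-625531/31) = -19482162995/31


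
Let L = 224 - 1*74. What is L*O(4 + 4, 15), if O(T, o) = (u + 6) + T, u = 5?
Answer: 2850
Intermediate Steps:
O(T, o) = 11 + T (O(T, o) = (5 + 6) + T = 11 + T)
L = 150 (L = 224 - 74 = 150)
L*O(4 + 4, 15) = 150*(11 + (4 + 4)) = 150*(11 + 8) = 150*19 = 2850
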